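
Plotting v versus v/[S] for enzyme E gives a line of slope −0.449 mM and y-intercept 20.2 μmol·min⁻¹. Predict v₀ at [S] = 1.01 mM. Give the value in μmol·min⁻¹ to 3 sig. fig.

In the Eadie–Hofstee form v = Vmax − Km·(v/[S]), the slope is −Km and the intercept is Vmax, so Km = 0.449 mM and Vmax = 20.2 μmol·min⁻¹.
v = 20.2 × 1.01/(0.449 + 1.01) = 14.0 μmol·min⁻¹.

14.0 μmol·min⁻¹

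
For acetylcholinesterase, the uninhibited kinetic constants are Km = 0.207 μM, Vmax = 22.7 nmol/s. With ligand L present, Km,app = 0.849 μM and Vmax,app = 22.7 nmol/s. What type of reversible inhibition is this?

Km increases (0.207 → 0.849 μM) while Vmax is unchanged — the hallmark of competitive inhibition.

competitive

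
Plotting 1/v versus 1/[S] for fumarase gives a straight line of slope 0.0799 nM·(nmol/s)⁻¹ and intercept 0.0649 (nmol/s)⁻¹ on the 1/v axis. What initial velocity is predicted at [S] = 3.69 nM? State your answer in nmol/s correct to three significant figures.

11.6 nmol/s

The y-intercept is 1/Vmax, so Vmax = 1/0.0649 = 15.4 nmol/s.
The slope is Km/Vmax, so Km = 0.0799 × 15.4 = 1.23 nM.
Then v = 15.4 × 3.69/(1.23 + 3.69) = 11.6 nmol/s.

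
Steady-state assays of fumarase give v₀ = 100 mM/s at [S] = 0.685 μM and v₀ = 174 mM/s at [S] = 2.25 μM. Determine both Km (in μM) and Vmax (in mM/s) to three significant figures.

Km = 1.08 μM; Vmax = 257 mM/s

In reciprocal form, 1/v = (Km/Vmax)·(1/[S]) + 1/Vmax. The two points give (1/[S], 1/v) = (1.460, 0.01000) and (0.4444, 0.005747).
Slope = (0.01000 − 0.005747)/(1.460 − 0.4444) = 0.004188; intercept = 0.01000 − 0.004188×1.460 = 0.003886.
Vmax = 1/intercept = 257 mM/s; Km = slope × Vmax = 0.004188 × 257 = 1.08 μM.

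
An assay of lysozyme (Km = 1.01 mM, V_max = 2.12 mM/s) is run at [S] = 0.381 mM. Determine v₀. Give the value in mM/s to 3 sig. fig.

[S]/(Km+[S]) = 0.381/1.391 = 0.2739, the fractional saturation.
v = 0.2739 × Vmax = 0.2739 × 2.12 = 0.581 mM/s.

0.581 mM/s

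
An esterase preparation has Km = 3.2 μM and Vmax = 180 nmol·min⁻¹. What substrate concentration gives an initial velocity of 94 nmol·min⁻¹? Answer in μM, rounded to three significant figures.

3.50 μM

The required fractional saturation is v/Vmax = 94/180 = 0.5222.
Then [S]/(Km+[S]) = 0.5222 ⇒ [S] = 3.2 × 0.5222/(1 − 0.5222) = 3.50 μM.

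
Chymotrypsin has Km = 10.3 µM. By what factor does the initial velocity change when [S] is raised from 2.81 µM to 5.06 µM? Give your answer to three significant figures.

The fractional saturations are [S]/(Km+[S]) = 2.81/13.11 = 0.2143 and 5.06/15.36 = 0.3294.
v₂/v₁ is just their ratio: 0.3294/0.2143 = 1.54.

1.54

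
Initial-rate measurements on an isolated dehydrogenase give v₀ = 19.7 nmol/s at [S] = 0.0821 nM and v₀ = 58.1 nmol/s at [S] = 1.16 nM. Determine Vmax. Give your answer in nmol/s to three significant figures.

From v = Vmax[S]/(Km+[S]), each point gives Vmax = v(Km+[S])/[S].
Equating: 19.7(Km+0.0821)/0.0821 = 58.1(Km+1.16)/1.16.
240.0·Km + 19.7 = 50.09·Km + 58.1, so (240.0 − 50.09)·Km = 58.1 − 19.7.
Km = 38.40/189.9 = 0.202 nM; then Vmax = 19.7(0.202+0.0821)/0.0821 = 68.2 nmol/s.

68.2 nmol/s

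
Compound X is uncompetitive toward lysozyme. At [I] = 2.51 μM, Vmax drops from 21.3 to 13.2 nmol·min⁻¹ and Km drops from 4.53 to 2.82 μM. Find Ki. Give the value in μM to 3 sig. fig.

Uncompetitive: Vmax,app = Vmax/α (and Km,app = Km/α) with α = 1 + [I]/Ki.
α = Vmax/Vmax,app = 21.3/13.2 = 1.614.
Ki = [I]/(α − 1) = 2.51/0.6136 = 4.09 μM.

4.09 μM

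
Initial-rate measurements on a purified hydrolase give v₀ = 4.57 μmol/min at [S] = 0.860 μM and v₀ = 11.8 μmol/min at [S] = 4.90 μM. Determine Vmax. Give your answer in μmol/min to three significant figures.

In reciprocal form, 1/v = (Km/Vmax)·(1/[S]) + 1/Vmax. The two points give (1/[S], 1/v) = (1.163, 0.2188) and (0.2041, 0.08475).
Slope = (0.2188 − 0.08475)/(1.163 − 0.2041) = 0.1398; intercept = 0.2188 − 0.1398×1.163 = 0.05621.
Vmax = 1/intercept = 17.8 μmol/min; Km = slope × Vmax = 0.1398 × 17.8 = 2.49 μM.

17.8 μmol/min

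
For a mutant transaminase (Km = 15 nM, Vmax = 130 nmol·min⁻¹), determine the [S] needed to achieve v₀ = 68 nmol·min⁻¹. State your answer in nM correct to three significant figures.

Rearranging v = Vmax[S]/(Km+[S]) gives [S] = Km·v/(Vmax − v).
[S] = 15 × 68 / (130 − 68) = 1020/62.00 = 16.5 nM.

16.5 nM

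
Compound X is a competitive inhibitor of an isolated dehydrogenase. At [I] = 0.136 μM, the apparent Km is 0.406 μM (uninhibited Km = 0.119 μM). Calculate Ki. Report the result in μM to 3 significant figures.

Competitive: Km,app = α·Km with α = 1 + [I]/Ki.
α = Km,app/Km = 0.406/0.119 = 3.412.
Since α = 1 + [I]/Ki, [I]/Ki = 3.412 − 1 = 2.412 and Ki = 0.136/2.412 = 0.0564 μM.

0.0564 μM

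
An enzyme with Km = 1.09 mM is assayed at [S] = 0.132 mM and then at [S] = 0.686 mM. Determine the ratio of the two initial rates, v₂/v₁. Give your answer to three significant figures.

3.58

Since Vmax cancels, v₂/v₁ = [S]₂(Km+[S]₁) / [S]₁(Km+[S]₂).
= 0.686×(1.09+0.132) / (0.132×(1.09+0.686)) = 0.8383/0.2344 = 3.58.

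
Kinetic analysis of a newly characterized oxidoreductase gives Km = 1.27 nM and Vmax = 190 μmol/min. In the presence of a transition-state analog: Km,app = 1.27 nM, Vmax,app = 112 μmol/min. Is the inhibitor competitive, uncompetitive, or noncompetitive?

Vmax decreases (190 → 112 μmol/min) while Km is unchanged — pure noncompetitive inhibition.

noncompetitive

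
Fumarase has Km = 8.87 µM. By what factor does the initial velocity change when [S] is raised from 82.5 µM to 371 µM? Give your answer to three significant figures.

1.08

The fractional saturations are [S]/(Km+[S]) = 82.5/91.37 = 0.9029 and 371/379.9 = 0.9766.
v₂/v₁ is just their ratio: 0.9766/0.9029 = 1.08.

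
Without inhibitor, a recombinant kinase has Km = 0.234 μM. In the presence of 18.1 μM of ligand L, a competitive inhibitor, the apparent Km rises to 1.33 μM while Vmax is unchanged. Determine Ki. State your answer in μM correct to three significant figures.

3.86 μM

Competitive: Km,app = α·Km with α = 1 + [I]/Ki.
α = Km,app/Km = 1.33/0.234 = 5.684.
Ki = [I]/(α − 1) = 18.1/4.684 = 3.86 μM.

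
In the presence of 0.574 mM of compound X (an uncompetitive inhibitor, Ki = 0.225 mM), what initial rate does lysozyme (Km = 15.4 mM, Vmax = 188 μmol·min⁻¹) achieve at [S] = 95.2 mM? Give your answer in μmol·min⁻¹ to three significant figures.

α = 1 + [I]/Ki = 1 + 0.574/0.225 = 3.551.
For an uncompetitive inhibitor, both parameters are divided by α, giving Vmax/α and Km/α: Km,app = 4.34 mM, Vmax,app = 52.9 μmol·min⁻¹.
v = Vmax,app·[S]/(Km,app + [S]) = 52.9 × 95.2/(4.34 + 95.2) = 50.6 μmol·min⁻¹.

50.6 μmol·min⁻¹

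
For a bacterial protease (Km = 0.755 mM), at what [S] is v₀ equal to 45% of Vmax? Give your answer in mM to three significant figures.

0.618 mM

v/Vmax = [S]/(Km+[S]) = 0.45, so [S] = Km·0.45/(1 − 0.45) = 0.755 × 0.8182.
[S] = 0.618 mM.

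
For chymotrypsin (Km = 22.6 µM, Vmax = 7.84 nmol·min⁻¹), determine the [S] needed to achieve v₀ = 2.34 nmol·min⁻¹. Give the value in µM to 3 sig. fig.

9.62 µM

Rearranging v = Vmax[S]/(Km+[S]) gives [S] = Km·v/(Vmax − v).
[S] = 22.6 × 2.34 / (7.84 − 2.34) = 52.88/5.500 = 9.62 µM.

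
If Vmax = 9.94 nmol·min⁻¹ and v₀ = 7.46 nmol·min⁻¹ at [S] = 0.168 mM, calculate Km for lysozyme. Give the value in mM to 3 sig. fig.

From v = Vmax[S]/(Km+[S]), Km = [S](Vmax − v)/v.
Km = 0.168 × (9.94 − 7.46) / 7.46 = 0.4166/7.46 = 0.0558 mM.

0.0558 mM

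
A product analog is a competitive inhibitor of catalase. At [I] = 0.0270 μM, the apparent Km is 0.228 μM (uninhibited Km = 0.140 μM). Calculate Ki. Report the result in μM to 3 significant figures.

Competitive: Km,app = α·Km with α = 1 + [I]/Ki.
α = Km,app/Km = 0.228/0.140 = 1.629.
Ki = [I]/(α − 1) = 0.0270/0.6286 = 0.0430 μM.

0.0430 μM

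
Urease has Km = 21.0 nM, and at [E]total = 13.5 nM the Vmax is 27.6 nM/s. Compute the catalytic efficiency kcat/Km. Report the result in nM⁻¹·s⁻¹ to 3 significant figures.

0.0974 nM⁻¹·s⁻¹

kcat = Vmax/[E]total = 27.6/13.5 = 2.04 s⁻¹.
kcat/Km = 2.04/21.0 = 0.0974 nM⁻¹·s⁻¹.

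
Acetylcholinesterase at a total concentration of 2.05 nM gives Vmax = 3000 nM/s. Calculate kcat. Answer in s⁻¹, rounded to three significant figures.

1460 s⁻¹

kcat = Vmax/[E]total = 3000 nM/s / 2.05 nM = 1460 s⁻¹.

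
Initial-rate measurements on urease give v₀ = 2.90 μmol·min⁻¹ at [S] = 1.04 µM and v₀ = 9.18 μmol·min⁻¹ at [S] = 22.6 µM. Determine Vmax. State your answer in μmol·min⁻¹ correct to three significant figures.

In reciprocal form, 1/v = (Km/Vmax)·(1/[S]) + 1/Vmax. The two points give (1/[S], 1/v) = (0.9615, 0.3448) and (0.04425, 0.1089).
Slope = (0.3448 − 0.1089)/(0.9615 − 0.04425) = 0.2572; intercept = 0.3448 − 0.2572×0.9615 = 0.09755.
Vmax = 1/intercept = 10.3 μmol·min⁻¹; Km = slope × Vmax = 0.2572 × 10.3 = 2.64 µM.

10.3 μmol·min⁻¹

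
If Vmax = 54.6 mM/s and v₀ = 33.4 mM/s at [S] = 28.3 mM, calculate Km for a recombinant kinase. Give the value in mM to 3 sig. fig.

18.0 mM

From v = Vmax[S]/(Km+[S]), Km = [S](Vmax − v)/v.
Km = 28.3 × (54.6 − 33.4) / 33.4 = 600.0/33.4 = 18.0 mM.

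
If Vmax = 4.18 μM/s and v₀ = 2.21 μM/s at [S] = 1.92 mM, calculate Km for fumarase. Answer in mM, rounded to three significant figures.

1.71 mM

v/Vmax = 2.21/4.18 = 0.5287 = [S]/(Km+[S]).
So Km + [S] = [S]/0.5287 = 3.631 mM, giving Km = 3.631 − 1.92 = 1.71 mM.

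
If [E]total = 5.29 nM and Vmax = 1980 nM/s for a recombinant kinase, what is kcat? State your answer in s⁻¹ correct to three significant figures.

374 s⁻¹

kcat = Vmax/[E]total = 1980 nM/s / 5.29 nM = 374 s⁻¹.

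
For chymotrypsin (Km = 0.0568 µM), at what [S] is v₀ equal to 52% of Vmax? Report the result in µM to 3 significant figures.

0.0615 µM

v/Vmax = [S]/(Km+[S]) = 0.52, so [S] = Km·0.52/(1 − 0.52) = 0.0568 × 1.083.
[S] = 0.0615 µM.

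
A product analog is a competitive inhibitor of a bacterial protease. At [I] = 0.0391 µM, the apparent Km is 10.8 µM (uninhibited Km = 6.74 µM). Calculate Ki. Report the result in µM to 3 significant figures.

Competitive: Km,app = α·Km with α = 1 + [I]/Ki.
α = Km,app/Km = 10.8/6.74 = 1.602.
Ki = [I]/(α − 1) = 0.0391/0.6024 = 0.0649 µM.

0.0649 µM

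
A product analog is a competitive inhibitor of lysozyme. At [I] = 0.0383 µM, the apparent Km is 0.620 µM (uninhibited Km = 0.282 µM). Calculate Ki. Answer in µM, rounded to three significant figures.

0.0320 µM

Competitive: Km,app = α·Km with α = 1 + [I]/Ki.
α = Km,app/Km = 0.620/0.282 = 2.199.
Ki = [I]/(α − 1) = 0.0383/1.199 = 0.0320 µM.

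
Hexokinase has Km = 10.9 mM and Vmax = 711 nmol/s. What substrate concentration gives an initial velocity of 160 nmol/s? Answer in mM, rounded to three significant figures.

The required fractional saturation is v/Vmax = 160/711 = 0.2250.
Then [S]/(Km+[S]) = 0.2250 ⇒ [S] = 10.9 × 0.2250/(1 − 0.2250) = 3.17 mM.

3.17 mM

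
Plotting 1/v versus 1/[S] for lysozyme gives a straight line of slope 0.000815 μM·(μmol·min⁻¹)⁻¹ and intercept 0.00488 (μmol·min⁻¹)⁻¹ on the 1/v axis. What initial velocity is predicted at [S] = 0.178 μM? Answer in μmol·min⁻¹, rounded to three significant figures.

The y-intercept is 1/Vmax, so Vmax = 1/0.00488 = 205 μmol·min⁻¹.
The slope is Km/Vmax, so Km = 0.000815 × 205 = 0.167 μM.
Then v = 205 × 0.178/(0.167 + 0.178) = 106 μmol·min⁻¹.

106 μmol·min⁻¹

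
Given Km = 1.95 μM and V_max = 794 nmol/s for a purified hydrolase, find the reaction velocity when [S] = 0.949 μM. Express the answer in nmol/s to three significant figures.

260 nmol/s

v = Vmax·[S]/(Km + [S]) = 794 × 0.949 / (1.95 + 0.949)
  = 753.5 / 2.899 = 260 nmol/s.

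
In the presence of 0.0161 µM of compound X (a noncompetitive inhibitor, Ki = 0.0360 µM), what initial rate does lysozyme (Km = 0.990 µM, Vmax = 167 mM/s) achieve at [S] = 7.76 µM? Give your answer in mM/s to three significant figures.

α = 1 + [I]/Ki = 1 + 0.0161/0.0360 = 1.447.
For a noncompetitive inhibitor, Vmax is reduced to Vmax/α while Km is unchanged: Km,app = 0.990 µM, Vmax,app = 115 mM/s.
v = Vmax,app·[S]/(Km,app + [S]) = 115 × 7.76/(0.990 + 7.76) = 102 mM/s.

102 mM/s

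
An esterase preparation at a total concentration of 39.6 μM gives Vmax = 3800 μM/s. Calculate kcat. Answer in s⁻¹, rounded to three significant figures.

kcat = Vmax/[E]total = 3800 μM/s / 39.6 μM = 96.0 s⁻¹.

96.0 s⁻¹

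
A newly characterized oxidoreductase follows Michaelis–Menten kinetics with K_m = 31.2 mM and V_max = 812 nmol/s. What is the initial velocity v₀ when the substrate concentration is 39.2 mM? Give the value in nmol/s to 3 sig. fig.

v = Vmax·[S]/(Km + [S]) = 812 × 39.2 / (31.2 + 39.2)
  = 31830 / 70.40 = 452 nmol/s.

452 nmol/s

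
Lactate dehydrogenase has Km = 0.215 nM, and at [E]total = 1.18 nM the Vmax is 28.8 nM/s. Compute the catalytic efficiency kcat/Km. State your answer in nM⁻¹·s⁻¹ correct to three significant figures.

114 nM⁻¹·s⁻¹

kcat = Vmax/[E]total = 28.8/1.18 = 24.4 s⁻¹.
kcat/Km = 24.4/0.215 = 114 nM⁻¹·s⁻¹.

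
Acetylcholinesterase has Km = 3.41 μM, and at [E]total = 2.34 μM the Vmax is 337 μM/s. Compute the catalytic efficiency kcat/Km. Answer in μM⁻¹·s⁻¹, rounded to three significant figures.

kcat = Vmax/[E]total = 337/2.34 = 144 s⁻¹.
kcat/Km = 144/3.41 = 42.2 μM⁻¹·s⁻¹.

42.2 μM⁻¹·s⁻¹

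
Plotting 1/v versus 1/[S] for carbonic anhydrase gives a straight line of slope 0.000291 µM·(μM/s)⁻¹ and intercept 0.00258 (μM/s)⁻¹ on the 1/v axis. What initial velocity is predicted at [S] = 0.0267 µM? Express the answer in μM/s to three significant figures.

The y-intercept is 1/Vmax, so Vmax = 1/0.00258 = 388 μM/s.
The slope is Km/Vmax, so Km = 0.000291 × 388 = 0.113 µM.
Then v = 388 × 0.0267/(0.113 + 0.0267) = 74.2 μM/s.

74.2 μM/s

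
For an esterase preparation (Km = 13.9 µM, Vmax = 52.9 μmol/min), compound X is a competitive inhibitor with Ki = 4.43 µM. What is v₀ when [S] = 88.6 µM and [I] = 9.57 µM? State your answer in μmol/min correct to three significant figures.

35.4 μmol/min

With α = 1 + [I]/Ki = 1 + 9.57/4.43 = 3.160, the competitive rate law is v = Vmax[S] / (αKm + [S]).
v = 52.9×88.6 / (3.160×13.9 + 88.6) = 4687/132.5 = 35.4 μmol/min.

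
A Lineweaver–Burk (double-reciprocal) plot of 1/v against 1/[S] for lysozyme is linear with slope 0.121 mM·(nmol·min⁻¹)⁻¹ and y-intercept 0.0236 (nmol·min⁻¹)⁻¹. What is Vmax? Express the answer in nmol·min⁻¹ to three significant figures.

The y-intercept of a Lineweaver–Burk plot equals 1/Vmax, so Vmax = 1/0.0236 = 42.4 nmol·min⁻¹.

42.4 nmol·min⁻¹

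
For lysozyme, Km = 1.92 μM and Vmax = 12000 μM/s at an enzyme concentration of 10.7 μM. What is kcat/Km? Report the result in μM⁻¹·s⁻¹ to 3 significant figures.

kcat = Vmax/[E]total = 12000/10.7 = 1120 s⁻¹.
kcat/Km = 1120/1.92 = 584 μM⁻¹·s⁻¹.

584 μM⁻¹·s⁻¹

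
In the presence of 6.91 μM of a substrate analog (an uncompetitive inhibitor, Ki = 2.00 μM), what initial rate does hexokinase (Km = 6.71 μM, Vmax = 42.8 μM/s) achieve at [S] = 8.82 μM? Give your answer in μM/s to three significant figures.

With α = 1 + [I]/Ki = 1 + 6.91/2.00 = 4.455, the uncompetitive rate law is v = (Vmax/α)·[S] / (Km/α + [S]).
v = (42.8/4.455)×8.82 / (6.71/4.455 + 8.82) = 84.74/10.33 = 8.21 μM/s.

8.21 μM/s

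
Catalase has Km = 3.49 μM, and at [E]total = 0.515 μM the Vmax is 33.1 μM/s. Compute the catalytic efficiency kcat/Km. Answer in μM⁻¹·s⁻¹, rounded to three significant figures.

kcat = Vmax/[E]total = 33.1/0.515 = 64.3 s⁻¹.
kcat/Km = 64.3/3.49 = 18.4 μM⁻¹·s⁻¹.

18.4 μM⁻¹·s⁻¹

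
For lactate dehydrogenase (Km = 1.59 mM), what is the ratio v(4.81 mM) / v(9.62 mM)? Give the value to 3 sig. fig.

The fractional saturations are [S]/(Km+[S]) = 9.62/11.21 = 0.8582 and 4.81/6.400 = 0.7516.
v₂/v₁ is just their ratio: 0.7516/0.8582 = 0.876.

0.876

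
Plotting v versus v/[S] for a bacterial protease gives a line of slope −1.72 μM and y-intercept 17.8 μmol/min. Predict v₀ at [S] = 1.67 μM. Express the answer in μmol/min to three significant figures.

8.77 μmol/min

In the Eadie–Hofstee form v = Vmax − Km·(v/[S]), the slope is −Km and the intercept is Vmax, so Km = 1.72 μM and Vmax = 17.8 μmol/min.
v = 17.8 × 1.67/(1.72 + 1.67) = 8.77 μmol/min.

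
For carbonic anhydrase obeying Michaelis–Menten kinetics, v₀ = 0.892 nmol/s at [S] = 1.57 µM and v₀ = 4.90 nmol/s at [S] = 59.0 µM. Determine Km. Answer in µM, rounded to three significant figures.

8.26 µM

In reciprocal form, 1/v = (Km/Vmax)·(1/[S]) + 1/Vmax. The two points give (1/[S], 1/v) = (0.6369, 1.121) and (0.01695, 0.2041).
Slope = (1.121 − 0.2041)/(0.6369 − 0.01695) = 1.479; intercept = 1.121 − 1.479×0.6369 = 0.1790.
Vmax = 1/intercept = 5.59 nmol/s; Km = slope × Vmax = 1.479 × 5.59 = 8.26 µM.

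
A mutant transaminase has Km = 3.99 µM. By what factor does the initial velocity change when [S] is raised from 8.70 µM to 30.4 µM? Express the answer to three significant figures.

Since Vmax cancels, v₂/v₁ = [S]₂(Km+[S]₁) / [S]₁(Km+[S]₂).
= 30.4×(3.99+8.70) / (8.70×(3.99+30.4)) = 385.8/299.2 = 1.29.

1.29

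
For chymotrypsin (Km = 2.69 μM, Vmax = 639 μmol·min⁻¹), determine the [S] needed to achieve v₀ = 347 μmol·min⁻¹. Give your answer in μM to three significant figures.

Rearranging v = Vmax[S]/(Km+[S]) gives [S] = Km·v/(Vmax − v).
[S] = 2.69 × 347 / (639 − 347) = 933.4/292.0 = 3.20 μM.

3.20 μM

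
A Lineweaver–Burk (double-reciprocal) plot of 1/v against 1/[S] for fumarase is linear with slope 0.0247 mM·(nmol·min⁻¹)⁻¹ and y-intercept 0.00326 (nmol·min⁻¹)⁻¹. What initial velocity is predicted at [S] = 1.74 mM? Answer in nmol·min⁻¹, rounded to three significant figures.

57.3 nmol·min⁻¹

The y-intercept is 1/Vmax, so Vmax = 1/0.00326 = 307 nmol·min⁻¹.
The slope is Km/Vmax, so Km = 0.0247 × 307 = 7.58 mM.
Then v = 307 × 1.74/(7.58 + 1.74) = 57.3 nmol·min⁻¹.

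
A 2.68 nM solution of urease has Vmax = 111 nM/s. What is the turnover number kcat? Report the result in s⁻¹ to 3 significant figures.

kcat = Vmax/[E]total = 111 nM/s / 2.68 nM = 41.4 s⁻¹.

41.4 s⁻¹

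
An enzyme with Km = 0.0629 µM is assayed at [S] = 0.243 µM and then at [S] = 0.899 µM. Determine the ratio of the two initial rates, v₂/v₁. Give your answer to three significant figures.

1.18

Since Vmax cancels, v₂/v₁ = [S]₂(Km+[S]₁) / [S]₁(Km+[S]₂).
= 0.899×(0.0629+0.243) / (0.243×(0.0629+0.899)) = 0.2750/0.2337 = 1.18.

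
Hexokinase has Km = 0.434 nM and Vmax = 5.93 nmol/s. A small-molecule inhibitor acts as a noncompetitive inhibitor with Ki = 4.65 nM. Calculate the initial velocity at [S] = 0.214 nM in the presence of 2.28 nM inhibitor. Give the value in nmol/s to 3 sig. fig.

1.31 nmol/s

α = 1 + [I]/Ki = 1 + 2.28/4.65 = 1.490.
For a noncompetitive inhibitor, Vmax is reduced to Vmax/α while Km is unchanged: Km,app = 0.434 nM, Vmax,app = 3.98 nmol/s.
v = Vmax,app·[S]/(Km,app + [S]) = 3.98 × 0.214/(0.434 + 0.214) = 1.31 nmol/s.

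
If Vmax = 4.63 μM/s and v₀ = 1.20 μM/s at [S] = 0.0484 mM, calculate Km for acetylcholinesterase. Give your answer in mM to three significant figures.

From v = Vmax[S]/(Km+[S]), Km = [S](Vmax − v)/v.
Km = 0.0484 × (4.63 − 1.20) / 1.20 = 0.1660/1.20 = 0.138 mM.

0.138 mM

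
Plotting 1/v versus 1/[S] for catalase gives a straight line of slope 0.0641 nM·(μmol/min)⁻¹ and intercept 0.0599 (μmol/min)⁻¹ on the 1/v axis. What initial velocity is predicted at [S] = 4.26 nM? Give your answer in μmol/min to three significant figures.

The y-intercept is 1/Vmax, so Vmax = 1/0.0599 = 16.7 μmol/min.
The slope is Km/Vmax, so Km = 0.0641 × 16.7 = 1.07 nM.
Then v = 16.7 × 4.26/(1.07 + 4.26) = 13.3 μmol/min.

13.3 μmol/min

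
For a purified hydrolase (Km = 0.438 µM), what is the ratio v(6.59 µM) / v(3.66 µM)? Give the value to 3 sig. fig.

Since Vmax cancels, v₂/v₁ = [S]₂(Km+[S]₁) / [S]₁(Km+[S]₂).
= 6.59×(0.438+3.66) / (3.66×(0.438+6.59)) = 27.01/25.72 = 1.05.

1.05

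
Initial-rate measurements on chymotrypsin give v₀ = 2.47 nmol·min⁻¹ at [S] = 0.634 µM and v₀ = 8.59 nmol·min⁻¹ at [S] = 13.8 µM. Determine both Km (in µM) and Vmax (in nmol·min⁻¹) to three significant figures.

From v = Vmax[S]/(Km+[S]), each point gives Vmax = v(Km+[S])/[S].
Equating: 2.47(Km+0.634)/0.634 = 8.59(Km+13.8)/13.8.
3.896·Km + 2.47 = 0.6225·Km + 8.59, so (3.896 − 0.6225)·Km = 8.59 − 2.47.
Km = 6.120/3.273 = 1.87 µM; then Vmax = 2.47(1.87+0.634)/0.634 = 9.75 nmol·min⁻¹.

Km = 1.87 µM; Vmax = 9.75 nmol·min⁻¹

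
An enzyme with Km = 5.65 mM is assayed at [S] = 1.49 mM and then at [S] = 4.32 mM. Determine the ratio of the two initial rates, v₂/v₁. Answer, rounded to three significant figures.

2.08

Since Vmax cancels, v₂/v₁ = [S]₂(Km+[S]₁) / [S]₁(Km+[S]₂).
= 4.32×(5.65+1.49) / (1.49×(5.65+4.32)) = 30.84/14.86 = 2.08.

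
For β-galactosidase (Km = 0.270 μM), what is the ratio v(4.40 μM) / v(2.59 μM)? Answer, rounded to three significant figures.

Since Vmax cancels, v₂/v₁ = [S]₂(Km+[S]₁) / [S]₁(Km+[S]₂).
= 4.40×(0.270+2.59) / (2.59×(0.270+4.40)) = 12.58/12.10 = 1.04.

1.04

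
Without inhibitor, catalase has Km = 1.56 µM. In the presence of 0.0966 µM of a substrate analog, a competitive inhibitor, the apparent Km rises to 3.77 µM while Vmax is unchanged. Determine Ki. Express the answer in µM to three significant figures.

0.0682 µM

Competitive: Km,app = α·Km with α = 1 + [I]/Ki.
α = Km,app/Km = 3.77/1.56 = 2.417.
Ki = [I]/(α − 1) = 0.0966/1.417 = 0.0682 µM.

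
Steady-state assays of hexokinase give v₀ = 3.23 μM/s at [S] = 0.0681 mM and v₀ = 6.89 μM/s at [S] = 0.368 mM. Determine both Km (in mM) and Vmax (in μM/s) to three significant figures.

Km = 0.127 mM; Vmax = 9.28 μM/s

From v = Vmax[S]/(Km+[S]), each point gives Vmax = v(Km+[S])/[S].
Equating: 3.23(Km+0.0681)/0.0681 = 6.89(Km+0.368)/0.368.
47.43·Km + 3.23 = 18.72·Km + 6.89, so (47.43 − 18.72)·Km = 6.89 − 3.23.
Km = 3.660/28.71 = 0.127 mM; then Vmax = 3.23(0.127+0.0681)/0.0681 = 9.28 μM/s.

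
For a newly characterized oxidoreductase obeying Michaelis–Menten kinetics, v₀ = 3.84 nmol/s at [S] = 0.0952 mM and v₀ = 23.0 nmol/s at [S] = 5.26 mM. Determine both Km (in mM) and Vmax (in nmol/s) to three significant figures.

Km = 0.533 mM; Vmax = 25.3 nmol/s

From v = Vmax[S]/(Km+[S]), each point gives Vmax = v(Km+[S])/[S].
Equating: 3.84(Km+0.0952)/0.0952 = 23.0(Km+5.26)/5.26.
40.34·Km + 3.84 = 4.373·Km + 23.0, so (40.34 − 4.373)·Km = 23.0 − 3.84.
Km = 19.16/35.96 = 0.533 mM; then Vmax = 3.84(0.533+0.0952)/0.0952 = 25.3 nmol/s.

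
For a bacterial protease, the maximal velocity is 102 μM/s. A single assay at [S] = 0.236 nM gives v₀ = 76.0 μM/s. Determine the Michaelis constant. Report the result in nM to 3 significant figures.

From v = Vmax[S]/(Km+[S]), Km = [S](Vmax − v)/v.
Km = 0.236 × (102 − 76.0) / 76.0 = 6.136/76.0 = 0.0807 nM.

0.0807 nM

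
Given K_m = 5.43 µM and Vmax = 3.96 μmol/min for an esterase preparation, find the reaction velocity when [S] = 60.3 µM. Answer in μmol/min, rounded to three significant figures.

3.63 μmol/min

[S]/(Km+[S]) = 60.3/65.73 = 0.9174, the fractional saturation.
v = 0.9174 × Vmax = 0.9174 × 3.96 = 3.63 μmol/min.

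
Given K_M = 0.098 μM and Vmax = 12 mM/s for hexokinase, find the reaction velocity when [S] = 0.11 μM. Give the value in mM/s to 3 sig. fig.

6.35 mM/s

v = Vmax·[S]/(Km + [S]) = 12 × 0.11 / (0.098 + 0.11)
  = 1.320 / 0.2080 = 6.35 mM/s.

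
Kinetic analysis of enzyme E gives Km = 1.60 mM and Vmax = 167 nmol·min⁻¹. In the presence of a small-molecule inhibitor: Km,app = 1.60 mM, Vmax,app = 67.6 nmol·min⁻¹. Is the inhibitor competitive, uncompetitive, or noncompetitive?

noncompetitive

Vmax decreases (167 → 67.6 nmol·min⁻¹) while Km is unchanged — pure noncompetitive inhibition.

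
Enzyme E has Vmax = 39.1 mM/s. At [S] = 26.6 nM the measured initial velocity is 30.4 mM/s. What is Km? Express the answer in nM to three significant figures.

7.61 nM

From v = Vmax[S]/(Km+[S]), Km = [S](Vmax − v)/v.
Km = 26.6 × (39.1 − 30.4) / 30.4 = 231.4/30.4 = 7.61 nM.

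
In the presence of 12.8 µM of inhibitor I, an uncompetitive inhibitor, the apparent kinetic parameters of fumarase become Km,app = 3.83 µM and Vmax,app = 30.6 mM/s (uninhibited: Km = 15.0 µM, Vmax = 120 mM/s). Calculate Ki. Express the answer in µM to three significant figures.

4.38 µM

Uncompetitive: Vmax,app = Vmax/α (and Km,app = Km/α) with α = 1 + [I]/Ki.
α = Vmax/Vmax,app = 120/30.6 = 3.922.
Ki = [I]/(α − 1) = 12.8/2.922 = 4.38 µM.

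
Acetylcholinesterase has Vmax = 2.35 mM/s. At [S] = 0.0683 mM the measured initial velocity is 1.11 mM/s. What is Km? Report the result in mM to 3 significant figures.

0.0763 mM

From v = Vmax[S]/(Km+[S]), Km = [S](Vmax − v)/v.
Km = 0.0683 × (2.35 − 1.11) / 1.11 = 0.08469/1.11 = 0.0763 mM.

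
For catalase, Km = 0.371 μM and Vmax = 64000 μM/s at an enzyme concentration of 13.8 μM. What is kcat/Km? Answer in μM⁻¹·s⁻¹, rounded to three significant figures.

kcat = Vmax/[E]total = 64000/13.8 = 4640 s⁻¹.
kcat/Km = 4640/0.371 = 12500 μM⁻¹·s⁻¹.

12500 μM⁻¹·s⁻¹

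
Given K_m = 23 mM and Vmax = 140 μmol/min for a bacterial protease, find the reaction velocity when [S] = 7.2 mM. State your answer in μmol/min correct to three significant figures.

33.4 μmol/min

v = Vmax·[S]/(Km + [S]) = 140 × 7.2 / (23 + 7.2)
  = 1008 / 30.20 = 33.4 μmol/min.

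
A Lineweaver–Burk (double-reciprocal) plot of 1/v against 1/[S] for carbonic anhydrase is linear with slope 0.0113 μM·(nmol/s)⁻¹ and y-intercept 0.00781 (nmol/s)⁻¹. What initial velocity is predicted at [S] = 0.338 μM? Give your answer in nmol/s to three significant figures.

24.2 nmol/s

The y-intercept is 1/Vmax, so Vmax = 1/0.00781 = 128 nmol/s.
The slope is Km/Vmax, so Km = 0.0113 × 128 = 1.45 μM.
Then v = 128 × 0.338/(1.45 + 0.338) = 24.2 nmol/s.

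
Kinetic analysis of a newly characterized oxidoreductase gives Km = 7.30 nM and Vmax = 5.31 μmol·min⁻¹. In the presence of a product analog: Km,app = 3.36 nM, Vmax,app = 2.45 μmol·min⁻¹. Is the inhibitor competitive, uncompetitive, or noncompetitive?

Both Km and Vmax decrease by the same factor (~2.17-fold) — characteristic of uncompetitive inhibition.

uncompetitive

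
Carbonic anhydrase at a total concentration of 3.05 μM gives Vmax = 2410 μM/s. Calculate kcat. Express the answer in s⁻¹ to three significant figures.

kcat = Vmax/[E]total = 2410 μM/s / 3.05 μM = 790 s⁻¹.

790 s⁻¹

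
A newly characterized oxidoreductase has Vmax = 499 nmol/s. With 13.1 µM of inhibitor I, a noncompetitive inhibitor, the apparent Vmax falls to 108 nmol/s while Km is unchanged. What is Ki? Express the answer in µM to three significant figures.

3.62 µM

Noncompetitive: Vmax,app = Vmax/α with α = 1 + [I]/Ki.
α = Vmax/Vmax,app = 499/108 = 4.620.
Ki = [I]/(α − 1) = 13.1/3.620 = 3.62 µM.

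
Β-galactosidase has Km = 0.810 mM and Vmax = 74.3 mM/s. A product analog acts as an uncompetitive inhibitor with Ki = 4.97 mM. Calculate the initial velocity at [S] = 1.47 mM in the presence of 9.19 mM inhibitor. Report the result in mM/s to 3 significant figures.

α = 1 + [I]/Ki = 1 + 9.19/4.97 = 2.849.
For an uncompetitive inhibitor, both parameters are divided by α, giving Vmax/α and Km/α: Km,app = 0.284 mM, Vmax,app = 26.1 mM/s.
v = Vmax,app·[S]/(Km,app + [S]) = 26.1 × 1.47/(0.284 + 1.47) = 21.9 mM/s.

21.9 mM/s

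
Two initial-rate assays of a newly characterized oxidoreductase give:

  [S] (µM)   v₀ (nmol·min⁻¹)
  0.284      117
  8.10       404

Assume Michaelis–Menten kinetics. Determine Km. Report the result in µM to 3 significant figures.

From v = Vmax[S]/(Km+[S]), each point gives Vmax = v(Km+[S])/[S].
Equating: 117(Km+0.284)/0.284 = 404(Km+8.10)/8.10.
412.0·Km + 117 = 49.88·Km + 404, so (412.0 − 49.88)·Km = 404 − 117.
Km = 287.0/362.1 = 0.793 µM; then Vmax = 117(0.793+0.284)/0.284 = 444 nmol·min⁻¹.

0.793 µM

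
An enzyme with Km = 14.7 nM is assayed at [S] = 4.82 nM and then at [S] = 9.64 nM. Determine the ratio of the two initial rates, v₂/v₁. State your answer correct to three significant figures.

The fractional saturations are [S]/(Km+[S]) = 4.82/19.52 = 0.2469 and 9.64/24.34 = 0.3961.
v₂/v₁ is just their ratio: 0.3961/0.2469 = 1.60.

1.60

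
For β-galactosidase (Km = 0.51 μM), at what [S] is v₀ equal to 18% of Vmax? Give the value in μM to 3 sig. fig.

0.112 μM

v/Vmax = [S]/(Km+[S]) = 0.18, so [S] = Km·0.18/(1 − 0.18) = 0.51 × 0.2195.
[S] = 0.112 μM.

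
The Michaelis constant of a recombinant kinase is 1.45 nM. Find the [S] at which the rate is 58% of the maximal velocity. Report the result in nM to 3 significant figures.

2.00 nM

v/Vmax = [S]/(Km+[S]) = 0.58, so [S] = Km·0.58/(1 − 0.58) = 1.45 × 1.381.
[S] = 2.00 nM.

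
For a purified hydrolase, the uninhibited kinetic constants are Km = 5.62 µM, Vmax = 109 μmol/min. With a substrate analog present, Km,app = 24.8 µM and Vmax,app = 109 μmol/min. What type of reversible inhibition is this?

competitive

Km increases (5.62 → 24.8 µM) while Vmax is unchanged — the hallmark of competitive inhibition.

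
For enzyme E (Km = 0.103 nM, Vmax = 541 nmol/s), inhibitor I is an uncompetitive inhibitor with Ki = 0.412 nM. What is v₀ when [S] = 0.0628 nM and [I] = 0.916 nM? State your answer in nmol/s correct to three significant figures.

111 nmol/s

With α = 1 + [I]/Ki = 1 + 0.916/0.412 = 3.223, the uncompetitive rate law is v = (Vmax/α)·[S] / (Km/α + [S]).
v = (541/3.223)×0.0628 / (0.103/3.223 + 0.0628) = 10.54/0.09475 = 111 nmol/s.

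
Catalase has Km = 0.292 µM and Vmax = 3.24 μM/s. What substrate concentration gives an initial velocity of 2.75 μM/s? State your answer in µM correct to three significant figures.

1.64 µM

The required fractional saturation is v/Vmax = 2.75/3.24 = 0.8488.
Then [S]/(Km+[S]) = 0.8488 ⇒ [S] = 0.292 × 0.8488/(1 − 0.8488) = 1.64 µM.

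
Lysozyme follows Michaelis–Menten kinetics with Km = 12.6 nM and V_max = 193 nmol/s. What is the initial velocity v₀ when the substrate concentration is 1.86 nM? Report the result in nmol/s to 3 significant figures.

[S]/(Km+[S]) = 1.86/14.46 = 0.1286, the fractional saturation.
v = 0.1286 × Vmax = 0.1286 × 193 = 24.8 nmol/s.

24.8 nmol/s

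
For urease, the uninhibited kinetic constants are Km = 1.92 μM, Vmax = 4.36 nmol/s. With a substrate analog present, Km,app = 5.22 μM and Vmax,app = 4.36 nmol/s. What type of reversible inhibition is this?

competitive

Km increases (1.92 → 5.22 μM) while Vmax is unchanged — the hallmark of competitive inhibition.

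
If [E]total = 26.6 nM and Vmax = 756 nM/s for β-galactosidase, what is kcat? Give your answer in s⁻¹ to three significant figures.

28.4 s⁻¹

kcat = Vmax/[E]total = 756 nM/s / 26.6 nM = 28.4 s⁻¹.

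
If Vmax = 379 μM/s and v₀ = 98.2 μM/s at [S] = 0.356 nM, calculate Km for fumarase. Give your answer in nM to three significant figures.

1.02 nM

v/Vmax = 98.2/379 = 0.2591 = [S]/(Km+[S]).
So Km + [S] = [S]/0.2591 = 1.374 nM, giving Km = 1.374 − 0.356 = 1.02 nM.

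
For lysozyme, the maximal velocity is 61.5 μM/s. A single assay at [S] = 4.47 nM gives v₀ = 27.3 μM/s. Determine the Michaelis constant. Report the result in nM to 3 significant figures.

v/Vmax = 27.3/61.5 = 0.4439 = [S]/(Km+[S]).
So Km + [S] = [S]/0.4439 = 10.07 nM, giving Km = 10.07 − 4.47 = 5.60 nM.

5.60 nM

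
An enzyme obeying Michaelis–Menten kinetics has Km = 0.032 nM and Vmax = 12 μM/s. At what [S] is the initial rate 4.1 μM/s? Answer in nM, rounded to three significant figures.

The required fractional saturation is v/Vmax = 4.1/12 = 0.3417.
Then [S]/(Km+[S]) = 0.3417 ⇒ [S] = 0.032 × 0.3417/(1 − 0.3417) = 0.0166 nM.

0.0166 nM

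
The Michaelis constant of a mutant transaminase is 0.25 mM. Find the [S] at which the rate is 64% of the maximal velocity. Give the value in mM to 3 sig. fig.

0.444 mM

v/Vmax = [S]/(Km+[S]) = 0.64, so [S] = Km·0.64/(1 − 0.64) = 0.25 × 1.778.
[S] = 0.444 mM.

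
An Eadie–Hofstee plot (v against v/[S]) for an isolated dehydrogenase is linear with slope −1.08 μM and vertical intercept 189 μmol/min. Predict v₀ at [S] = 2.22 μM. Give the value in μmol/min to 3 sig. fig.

127 μmol/min

In the Eadie–Hofstee form v = Vmax − Km·(v/[S]), the slope is −Km and the intercept is Vmax, so Km = 1.08 μM and Vmax = 189 μmol/min.
v = 189 × 2.22/(1.08 + 2.22) = 127 μmol/min.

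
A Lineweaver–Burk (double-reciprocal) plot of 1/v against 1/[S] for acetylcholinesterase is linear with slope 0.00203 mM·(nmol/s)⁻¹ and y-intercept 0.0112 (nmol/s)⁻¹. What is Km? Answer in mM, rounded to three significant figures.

y-intercept = 1/Vmax ⇒ Vmax = 89.3 nmol/s; slope = Km/Vmax ⇒ Km = slope × Vmax.
Km = 0.00203 × 89.3 = 0.181 mM.

0.181 mM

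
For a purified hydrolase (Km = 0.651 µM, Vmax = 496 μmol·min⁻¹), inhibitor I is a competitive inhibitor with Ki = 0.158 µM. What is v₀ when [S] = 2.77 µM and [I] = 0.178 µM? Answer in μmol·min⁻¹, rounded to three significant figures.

With α = 1 + [I]/Ki = 1 + 0.178/0.158 = 2.127, the competitive rate law is v = Vmax[S] / (αKm + [S]).
v = 496×2.77 / (2.127×0.651 + 2.77) = 1374/4.154 = 331 μmol·min⁻¹.

331 μmol·min⁻¹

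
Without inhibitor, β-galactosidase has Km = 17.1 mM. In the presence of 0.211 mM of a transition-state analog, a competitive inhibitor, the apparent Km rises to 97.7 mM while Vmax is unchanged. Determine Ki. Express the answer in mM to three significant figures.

Competitive: Km,app = α·Km with α = 1 + [I]/Ki.
α = Km,app/Km = 97.7/17.1 = 5.713.
Ki = [I]/(α − 1) = 0.211/4.713 = 0.0448 mM.

0.0448 mM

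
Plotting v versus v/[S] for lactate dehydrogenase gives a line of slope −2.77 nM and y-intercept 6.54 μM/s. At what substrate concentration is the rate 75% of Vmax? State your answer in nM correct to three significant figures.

8.31 nM

The Eadie–Hofstee slope gives Km = 2.77 nM (slope = −Km).
v/Vmax = [S]/(Km+[S]) = 0.75 ⇒ [S] = Km·0.75/(1−0.75) = 2.77 × 3.000 = 8.31 nM.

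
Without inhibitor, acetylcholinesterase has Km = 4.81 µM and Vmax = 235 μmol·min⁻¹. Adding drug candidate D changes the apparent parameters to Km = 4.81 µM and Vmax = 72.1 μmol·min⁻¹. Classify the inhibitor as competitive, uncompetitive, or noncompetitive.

Vmax decreases (235 → 72.1 μmol·min⁻¹) while Km is unchanged — pure noncompetitive inhibition.

noncompetitive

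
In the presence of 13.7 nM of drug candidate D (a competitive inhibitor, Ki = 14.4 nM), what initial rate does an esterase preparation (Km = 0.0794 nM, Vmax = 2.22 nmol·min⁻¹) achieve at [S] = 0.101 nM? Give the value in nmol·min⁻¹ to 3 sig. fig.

α = 1 + [I]/Ki = 1 + 13.7/14.4 = 1.951.
For a competitive inhibitor, Vmax is unchanged and the apparent Km becomes α·Km: Km,app = 0.155 nM, Vmax,app = 2.22 nmol·min⁻¹.
v = Vmax,app·[S]/(Km,app + [S]) = 2.22 × 0.101/(0.155 + 0.101) = 0.876 nmol·min⁻¹.

0.876 nmol·min⁻¹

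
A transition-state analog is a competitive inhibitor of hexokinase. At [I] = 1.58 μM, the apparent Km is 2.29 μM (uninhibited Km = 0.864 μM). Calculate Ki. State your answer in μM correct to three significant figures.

Competitive: Km,app = α·Km with α = 1 + [I]/Ki.
α = Km,app/Km = 2.29/0.864 = 2.650.
Ki = [I]/(α − 1) = 1.58/1.650 = 0.957 μM.

0.957 μM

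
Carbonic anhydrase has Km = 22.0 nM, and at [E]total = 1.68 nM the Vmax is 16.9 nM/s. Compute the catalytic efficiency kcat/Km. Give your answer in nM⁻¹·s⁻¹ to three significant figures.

0.457 nM⁻¹·s⁻¹

kcat = Vmax/[E]total = 16.9/1.68 = 10.1 s⁻¹.
kcat/Km = 10.1/22.0 = 0.457 nM⁻¹·s⁻¹.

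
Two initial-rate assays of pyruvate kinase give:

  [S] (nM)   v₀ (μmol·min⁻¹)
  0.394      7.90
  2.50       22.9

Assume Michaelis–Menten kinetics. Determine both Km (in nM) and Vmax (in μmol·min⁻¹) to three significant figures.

In reciprocal form, 1/v = (Km/Vmax)·(1/[S]) + 1/Vmax. The two points give (1/[S], 1/v) = (2.538, 0.1266) and (0.4000, 0.04367).
Slope = (0.1266 − 0.04367)/(2.538 − 0.4000) = 0.03878; intercept = 0.1266 − 0.03878×2.538 = 0.02816.
Vmax = 1/intercept = 35.5 μmol·min⁻¹; Km = slope × Vmax = 0.03878 × 35.5 = 1.38 nM.

Km = 1.38 nM; Vmax = 35.5 μmol·min⁻¹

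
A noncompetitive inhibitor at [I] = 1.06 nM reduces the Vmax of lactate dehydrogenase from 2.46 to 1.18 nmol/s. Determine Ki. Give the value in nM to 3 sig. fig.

0.977 nM

Noncompetitive: Vmax,app = Vmax/α with α = 1 + [I]/Ki.
α = Vmax/Vmax,app = 2.46/1.18 = 2.085.
Ki = [I]/(α − 1) = 1.06/1.085 = 0.977 nM.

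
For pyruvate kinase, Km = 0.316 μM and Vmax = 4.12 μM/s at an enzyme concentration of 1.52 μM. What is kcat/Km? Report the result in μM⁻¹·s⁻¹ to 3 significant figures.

8.58 μM⁻¹·s⁻¹

kcat = Vmax/[E]total = 4.12/1.52 = 2.71 s⁻¹.
kcat/Km = 2.71/0.316 = 8.58 μM⁻¹·s⁻¹.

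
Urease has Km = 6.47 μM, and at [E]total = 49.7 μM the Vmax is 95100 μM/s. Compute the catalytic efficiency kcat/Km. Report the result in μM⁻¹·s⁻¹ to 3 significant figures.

296 μM⁻¹·s⁻¹

kcat = Vmax/[E]total = 95100/49.7 = 1910 s⁻¹.
kcat/Km = 1910/6.47 = 296 μM⁻¹·s⁻¹.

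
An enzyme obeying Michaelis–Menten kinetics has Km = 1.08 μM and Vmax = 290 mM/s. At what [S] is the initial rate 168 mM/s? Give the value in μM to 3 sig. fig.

The required fractional saturation is v/Vmax = 168/290 = 0.5793.
Then [S]/(Km+[S]) = 0.5793 ⇒ [S] = 1.08 × 0.5793/(1 − 0.5793) = 1.49 μM.

1.49 μM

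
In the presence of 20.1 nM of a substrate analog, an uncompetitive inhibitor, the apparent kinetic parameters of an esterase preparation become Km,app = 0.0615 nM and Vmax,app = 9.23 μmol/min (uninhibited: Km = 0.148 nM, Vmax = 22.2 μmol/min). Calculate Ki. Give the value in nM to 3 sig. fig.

14.3 nM

Uncompetitive: Vmax,app = Vmax/α (and Km,app = Km/α) with α = 1 + [I]/Ki.
α = Vmax/Vmax,app = 22.2/9.23 = 2.405.
Since α = 1 + [I]/Ki, [I]/Ki = 2.405 − 1 = 1.405 and Ki = 20.1/1.405 = 14.3 nM.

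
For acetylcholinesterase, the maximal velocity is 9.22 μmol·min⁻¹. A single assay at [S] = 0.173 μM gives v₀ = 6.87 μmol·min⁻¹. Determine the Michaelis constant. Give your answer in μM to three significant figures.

0.0592 μM

From v = Vmax[S]/(Km+[S]), Km = [S](Vmax − v)/v.
Km = 0.173 × (9.22 − 6.87) / 6.87 = 0.4066/6.87 = 0.0592 μM.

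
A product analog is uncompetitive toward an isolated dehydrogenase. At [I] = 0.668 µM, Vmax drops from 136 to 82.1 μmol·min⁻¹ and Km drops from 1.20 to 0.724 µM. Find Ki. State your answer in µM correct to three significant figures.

Uncompetitive: Vmax,app = Vmax/α (and Km,app = Km/α) with α = 1 + [I]/Ki.
α = Vmax/Vmax,app = 136/82.1 = 1.657.
Since α = 1 + [I]/Ki, [I]/Ki = 1.657 − 1 = 0.6565 and Ki = 0.668/0.6565 = 1.02 µM.

1.02 µM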